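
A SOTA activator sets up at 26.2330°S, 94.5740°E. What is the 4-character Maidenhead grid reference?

NG73

Add 180° to longitude and 90° to latitude: 274.57, 63.77.
Field: 274.57/20 → 13 → N, 63.77/10 → 6 → G; chars NG.
Square: 14.57/2 → 7, 3.77/1 → 3; chars 73.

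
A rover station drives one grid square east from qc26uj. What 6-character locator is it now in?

Longitude subsquare u = 20; +1 → 21 = v.
The latitude characters are unchanged.

QC26vj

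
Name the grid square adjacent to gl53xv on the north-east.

GL63aw

Longitude subsquare x = 23; +1 → 24, wraps to 0 = a, carry into square.
Longitude square 5; +1 → 6.
Latitude subsquare v = 21; +1 → 22 = w.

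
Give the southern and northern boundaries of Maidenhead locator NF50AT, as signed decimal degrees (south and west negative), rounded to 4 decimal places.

Field N=13, F=5: +13·20° lon, +5·10° lat → SW at lon 80°, lat -40°.
Square 5, 0: +5·2° lon, +0·1° lat → SW at lon 90°, lat -40°.
Subsquare a=0, t=19: +0·0.0833333° lon, +19·0.0416667° lat → SW at lon 90°, lat -39.2083°.
Cell spans 0.0833333° lon × 0.0416667° lat.
south -39.2083, north -39.1667.

-39.2083, -39.1667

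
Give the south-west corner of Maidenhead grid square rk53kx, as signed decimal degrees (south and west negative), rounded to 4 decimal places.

Field R=17, K=10: +17·20° lon, +10·10° lat → SW at lon 160°, lat 10°.
Square 5, 3: +5·2° lon, +3·1° lat → SW at lon 170°, lat 13°.
Subsquare k=10, x=23: +10·0.0833333° lon, +23·0.0416667° lat → SW at lon 170.833°, lat 13.9583°.
latitude 13.9583, longitude 170.8333.

13.9583, 170.8333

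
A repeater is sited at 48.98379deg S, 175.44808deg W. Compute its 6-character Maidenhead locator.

AE21ga

Shift to the Maidenhead origin (180°W, 90°S): lon 4.5519, lat 41.0162.
Field (20°×10°, letters A–R): 4.5519/20 → 0 → A, 41.0162/10 → 4 → E; chars AE.
Square (2°×1°, digits 0–9): 4.5519/2 → 2, 1.0162/1 → 1; chars 21.
Subsquare (5′×2.5′, letters a–x): 0.5519/0.0833333 → 6 → g, 0.0162/0.0416667 → 0 → a; chars ga.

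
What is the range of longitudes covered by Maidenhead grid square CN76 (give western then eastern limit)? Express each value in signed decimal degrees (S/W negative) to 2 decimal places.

-126.00, -124.00

Field C=2, N=13: +2·20° lon, +13·10° lat → SW at lon -140°, lat 40°.
Square 7, 6: +7·2° lon, +6·1° lat → SW at lon -126°, lat 46°.
Cell spans 2° lon × 1° lat.
west -126.00, east -124.00.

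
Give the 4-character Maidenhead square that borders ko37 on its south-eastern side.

Longitude square 3; +1 → 4.
Latitude square 7; −1 → 6.

KO46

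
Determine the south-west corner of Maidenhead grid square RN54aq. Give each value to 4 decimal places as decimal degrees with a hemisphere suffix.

Field R=17, N=13: +17·20° lon, +13·10° lat → SW at lon 160°, lat 40°.
Square 5, 4: +5·2° lon, +4·1° lat → SW at lon 170°, lat 44°.
Subsquare a=0, q=16: +0·0.0833333° lon, +16·0.0416667° lat → SW at lon 170°, lat 44.6667°.
latitude 44.6667° N, longitude 170.0000° E.

44.6667° N, 170.0000° E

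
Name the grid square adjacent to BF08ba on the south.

BF07bx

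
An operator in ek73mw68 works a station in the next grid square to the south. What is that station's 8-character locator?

Latitude extended square 8; −1 → 7.
The longitude characters are unchanged.

EK73mw67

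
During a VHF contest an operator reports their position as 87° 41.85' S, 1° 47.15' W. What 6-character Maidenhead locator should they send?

IA92ch

Shift to the Maidenhead origin (180°W, 90°S): lon 178.2142, lat 2.3025.
Field: lon ⌊178.2142/20⌋ = 8 → I; lat ⌊2.3025/10⌋ = 0 → A.
Square: lon ⌊18.2142/2⌋ = 9; lat ⌊2.3025/1⌋ = 2.
Subsquare: lon ⌊0.2142/0.0833333⌋ = 2 → c; lat ⌊0.3025/0.0416667⌋ = 7 → h.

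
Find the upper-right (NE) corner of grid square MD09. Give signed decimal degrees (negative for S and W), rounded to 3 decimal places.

-50.000, 62.000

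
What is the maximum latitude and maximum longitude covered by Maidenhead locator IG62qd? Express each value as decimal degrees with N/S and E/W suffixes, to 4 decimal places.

Field I=8, G=6: +8·20° lon, +6·10° lat → SW at lon -20°, lat -30°.
Square 6, 2: +6·2° lon, +2·1° lat → SW at lon -8°, lat -28°.
Subsquare q=16, d=3: +16·0.0833333° lon, +3·0.0416667° lat → SW at lon -6.66667°, lat -27.875°.
Cell spans 0.0833333° lon × 0.0416667° lat. NE corner is SW corner plus one full cell.
latitude 27.8333° S, longitude 6.5833° W.

27.8333° S, 6.5833° W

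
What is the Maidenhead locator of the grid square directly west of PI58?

Longitude square 5; −1 → 4.
The latitude characters are unchanged.

PI48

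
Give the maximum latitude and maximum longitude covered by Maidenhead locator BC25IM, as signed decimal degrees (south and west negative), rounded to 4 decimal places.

-64.4583, -155.2500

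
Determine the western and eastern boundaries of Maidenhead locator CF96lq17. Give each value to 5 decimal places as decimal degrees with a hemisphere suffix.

121.07500° W, 121.06667° W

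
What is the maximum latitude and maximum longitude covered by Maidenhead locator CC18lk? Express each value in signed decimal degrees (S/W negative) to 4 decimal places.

Field C=2, C=2: +2·20° lon, +2·10° lat → SW at lon -140°, lat -70°.
Square 1, 8: +1·2° lon, +8·1° lat → SW at lon -138°, lat -62°.
Subsquare l=11, k=10: +11·0.0833333° lon, +10·0.0416667° lat → SW at lon -137.083°, lat -61.5833°.
Cell spans 0.0833333° lon × 0.0416667° lat. NE corner is SW corner plus one full cell.
latitude -61.5417, longitude -137.0000.

-61.5417, -137.0000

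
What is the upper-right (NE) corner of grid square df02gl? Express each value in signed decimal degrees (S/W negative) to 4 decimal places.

-37.5000, -119.4167

Field D=3, F=5: +3·20° lon, +5·10° lat → SW at lon -120°, lat -40°.
Square 0, 2: +0·2° lon, +2·1° lat → SW at lon -120°, lat -38°.
Subsquare g=6, l=11: +6·0.0833333° lon, +11·0.0416667° lat → SW at lon -119.5°, lat -37.5417°.
Cell spans 0.0833333° lon × 0.0416667° lat. NE corner is SW corner plus one full cell.
latitude -37.5000, longitude -119.4167.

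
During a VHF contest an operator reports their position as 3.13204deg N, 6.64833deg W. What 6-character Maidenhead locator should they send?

IJ63qd

Offset from 180°W / 90°S: lon 173.3517°, lat 93.1320°.
Field (20°×10°, letters A–R): lon ⌊173.3517/20⌋ = 8 → I; lat ⌊93.1320/10⌋ = 9 → J.
Square (2°×1°, digits 0–9): lon ⌊13.3517/2⌋ = 6; lat ⌊3.1320/1⌋ = 3.
Subsquare (5′×2.5′, letters a–x): lon ⌊1.3517/0.0833333⌋ = 16 → q; lat ⌊0.1320/0.0416667⌋ = 3 → d.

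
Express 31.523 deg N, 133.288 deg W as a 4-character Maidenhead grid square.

CM31

Offset from 180°W / 90°S: lon 46.71°, lat 121.52°.
Field: lon ⌊46.71/20⌋ = 2 → C; lat ⌊121.52/10⌋ = 12 → M.
Square: lon ⌊6.71/2⌋ = 3; lat ⌊1.52/1⌋ = 1.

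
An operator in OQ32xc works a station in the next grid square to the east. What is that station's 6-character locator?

OQ42ac

Longitude subsquare x = 23; +1 → 24, wraps to 0 = a, carry into square.
Longitude square 3; +1 → 4.
The latitude characters are unchanged.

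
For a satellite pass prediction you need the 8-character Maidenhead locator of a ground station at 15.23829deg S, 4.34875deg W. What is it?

Offset from 180°W / 90°S: lon 175.65125°, lat 74.76171°.
Field (20°×10°, letters A–R): 175.65125/20 → 8 → I, 74.76171/10 → 7 → H; chars IH.
Square (2°×1°, digits 0–9): 15.65125/2 → 7, 4.76171/1 → 4; chars 74.
Subsquare (5′×2.5′, letters a–x): 1.65125/0.0833333 → 19 → t, 0.76171/0.0416667 → 18 → s; chars ts.
Extended square (30″×15″, digits 0–9): 0.06792/0.00833333 → 8, 0.01171/0.00416667 → 2; chars 82.

IH74ts82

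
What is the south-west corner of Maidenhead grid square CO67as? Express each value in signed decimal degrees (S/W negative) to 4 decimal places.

57.7500, -128.0000

Field C=2, O=14: +2·20° lon, +14·10° lat → SW at lon -140°, lat 50°.
Square 6, 7: +6·2° lon, +7·1° lat → SW at lon -128°, lat 57°.
Subsquare a=0, s=18: +0·0.0833333° lon, +18·0.0416667° lat → SW at lon -128°, lat 57.75°.
latitude 57.7500, longitude -128.0000.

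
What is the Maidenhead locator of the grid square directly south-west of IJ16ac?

IJ06xb

Longitude subsquare a = 0; −1 → -1, wraps to 23 = x, carry into square.
Longitude square 1; −1 → 0.
Latitude subsquare c = 2; −1 → 1 = b.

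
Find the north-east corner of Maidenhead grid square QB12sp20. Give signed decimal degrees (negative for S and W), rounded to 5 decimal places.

-77.37083, 143.52500

Field Q=16, B=1: +16·20° lon, +1·10° lat → SW at lon 140°, lat -80°.
Square 1, 2: +1·2° lon, +2·1° lat → SW at lon 142°, lat -78°.
Subsquare s=18, p=15: +18·0.0833333° lon, +15·0.0416667° lat → SW at lon 143.5°, lat -77.375°.
Extended square 2, 0: +2·0.00833333° lon, +0·0.00416667° lat → SW at lon 143.517°, lat -77.375°.
Cell spans 0.00833333° lon × 0.00416667° lat. NE corner is SW corner plus one full cell.
latitude -77.37083, longitude 143.52500.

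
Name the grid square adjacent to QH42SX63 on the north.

Latitude extended square 3; +1 → 4.
The longitude characters are unchanged.

QH42sx64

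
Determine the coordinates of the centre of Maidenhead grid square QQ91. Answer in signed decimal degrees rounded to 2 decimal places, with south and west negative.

Field Q=16, Q=16: +16·20° lon, +16·10° lat → SW at lon 140°, lat 70°.
Square 9, 1: +9·2° lon, +1·1° lat → SW at lon 158°, lat 71°.
Cell spans 2° lon × 1° lat. Centre is SW corner plus half of each.
latitude 71.50, longitude 159.00.

71.50, 159.00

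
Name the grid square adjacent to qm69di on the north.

QM69dj

Latitude subsquare i = 8; +1 → 9 = j.
The longitude characters are unchanged.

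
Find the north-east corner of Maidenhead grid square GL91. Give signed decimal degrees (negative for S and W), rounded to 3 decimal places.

22.000, -40.000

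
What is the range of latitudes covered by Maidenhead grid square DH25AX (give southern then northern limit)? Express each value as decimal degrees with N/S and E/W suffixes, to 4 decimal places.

Field D=3, H=7: +3·20° lon, +7·10° lat → SW at lon -120°, lat -20°.
Square 2, 5: +2·2° lon, +5·1° lat → SW at lon -116°, lat -15°.
Subsquare a=0, x=23: +0·0.0833333° lon, +23·0.0416667° lat → SW at lon -116°, lat -14.0417°.
Cell spans 0.0833333° lon × 0.0416667° lat.
south 14.0417° S, north 14.0000° S.

14.0417° S, 14.0000° S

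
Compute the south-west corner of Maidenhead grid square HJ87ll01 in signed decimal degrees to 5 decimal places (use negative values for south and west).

7.46250, -23.08333

Field H=7, J=9: +7·20° lon, +9·10° lat → SW at lon -40°, lat 0°.
Square 8, 7: +8·2° lon, +7·1° lat → SW at lon -24°, lat 7°.
Subsquare l=11, l=11: +11·0.0833333° lon, +11·0.0416667° lat → SW at lon -23.0833°, lat 7.45833°.
Extended square 0, 1: +0·0.00833333° lon, +1·0.00416667° lat → SW at lon -23.0833°, lat 7.4625°.
latitude 7.46250, longitude -23.08333.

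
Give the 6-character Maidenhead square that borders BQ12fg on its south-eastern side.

Longitude subsquare f = 5; +1 → 6 = g.
Latitude subsquare g = 6; −1 → 5 = f.

BQ12gf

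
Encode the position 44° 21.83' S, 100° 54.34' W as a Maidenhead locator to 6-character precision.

Offset from 180°W / 90°S: lon 79.0943°, lat 45.6362°.
Field: lon ⌊79.0943/20⌋ = 3 → D; lat ⌊45.6362/10⌋ = 4 → E.
Square: lon ⌊19.0943/2⌋ = 9; lat ⌊5.6362/1⌋ = 5.
Subsquare: lon ⌊1.0943/0.0833333⌋ = 13 → n; lat ⌊0.6362/0.0416667⌋ = 15 → p.

DE95np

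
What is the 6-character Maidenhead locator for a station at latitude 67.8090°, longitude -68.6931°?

Shift to the Maidenhead origin (180°W, 90°S): lon 111.3069, lat 157.8090.
Field (20°×10°, letters A–R): lon ⌊111.3069/20⌋ = 5 → F; lat ⌊157.8090/10⌋ = 15 → P.
Square (2°×1°, digits 0–9): lon ⌊11.3069/2⌋ = 5; lat ⌊7.8090/1⌋ = 7.
Subsquare (5′×2.5′, letters a–x): lon ⌊1.3069/0.0833333⌋ = 15 → p; lat ⌊0.8090/0.0416667⌋ = 19 → t.

FP57pt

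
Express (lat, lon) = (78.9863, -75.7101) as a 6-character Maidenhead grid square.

Offset from 180°W / 90°S: lon 104.2899°, lat 168.9863°.
Field (20°×10°, letters A–R): 104.2899/20 → 5 → F, 168.9863/10 → 16 → Q; chars FQ.
Square (2°×1°, digits 0–9): 4.2899/2 → 2, 8.9863/1 → 8; chars 28.
Subsquare (5′×2.5′, letters a–x): 0.2899/0.0833333 → 3 → d, 0.9863/0.0416667 → 23 → x; chars dx.

FQ28dx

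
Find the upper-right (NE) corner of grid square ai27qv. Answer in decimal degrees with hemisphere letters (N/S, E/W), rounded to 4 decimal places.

Field A=0, I=8: +0·20° lon, +8·10° lat → SW at lon -180°, lat -10°.
Square 2, 7: +2·2° lon, +7·1° lat → SW at lon -176°, lat -3°.
Subsquare q=16, v=21: +16·0.0833333° lon, +21·0.0416667° lat → SW at lon -174.667°, lat -2.125°.
Cell spans 0.0833333° lon × 0.0416667° lat. NE corner is SW corner plus one full cell.
latitude 2.0833° S, longitude 174.5833° W.

2.0833° S, 174.5833° W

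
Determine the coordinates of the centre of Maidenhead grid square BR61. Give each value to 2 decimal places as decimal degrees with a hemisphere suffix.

Field B=1, R=17: +1·20° lon, +17·10° lat → SW at lon -160°, lat 80°.
Square 6, 1: +6·2° lon, +1·1° lat → SW at lon -148°, lat 81°.
Cell spans 2° lon × 1° lat. Centre is SW corner plus half of each.
latitude 81.50° N, longitude 147.00° W.

81.50° N, 147.00° W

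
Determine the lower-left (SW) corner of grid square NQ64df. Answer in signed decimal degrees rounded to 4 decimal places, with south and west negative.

Field N=13, Q=16: +13·20° lon, +16·10° lat → SW at lon 80°, lat 70°.
Square 6, 4: +6·2° lon, +4·1° lat → SW at lon 92°, lat 74°.
Subsquare d=3, f=5: +3·0.0833333° lon, +5·0.0416667° lat → SW at lon 92.25°, lat 74.2083°.
latitude 74.2083, longitude 92.2500.

74.2083, 92.2500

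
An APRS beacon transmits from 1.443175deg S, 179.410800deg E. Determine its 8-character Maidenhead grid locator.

RI98qn93

Offset from 180°W / 90°S: lon 359.41080°, lat 88.55683°.
Field: lon ⌊359.41080/20⌋ = 17 → R; lat ⌊88.55683/10⌋ = 8 → I.
Square: lon ⌊19.41080/2⌋ = 9; lat ⌊8.55683/1⌋ = 8.
Subsquare: lon ⌊1.41080/0.0833333⌋ = 16 → q; lat ⌊0.55683/0.0416667⌋ = 13 → n.
Extended square: lon ⌊0.07747/0.00833333⌋ = 9; lat ⌊0.01516/0.00416667⌋ = 3.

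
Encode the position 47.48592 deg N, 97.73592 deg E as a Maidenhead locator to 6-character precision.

NN87ul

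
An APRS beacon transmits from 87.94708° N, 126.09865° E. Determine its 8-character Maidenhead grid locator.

PR37bw17

Add 180° to longitude and 90° to latitude: 306.09865, 177.94708.
Field: lon ⌊306.09865/20⌋ = 15 → P; lat ⌊177.94708/10⌋ = 17 → R.
Square: lon ⌊6.09865/2⌋ = 3; lat ⌊7.94708/1⌋ = 7.
Subsquare: lon ⌊0.09865/0.0833333⌋ = 1 → b; lat ⌊0.94708/0.0416667⌋ = 22 → w.
Extended square: lon ⌊0.01532/0.00833333⌋ = 1; lat ⌊0.03041/0.00416667⌋ = 7.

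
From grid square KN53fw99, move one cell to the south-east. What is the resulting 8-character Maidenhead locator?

Longitude extended square 9; +1 → 10, wraps to 0, carry into subsquare.
Longitude subsquare f = 5; +1 → 6 = g.
Latitude extended square 9; −1 → 8.

KN53gw08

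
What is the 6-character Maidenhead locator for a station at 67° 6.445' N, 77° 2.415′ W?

Add 180° to longitude and 90° to latitude: 102.9597, 157.1074.
Field: 102.9597/20 → 5 → F, 157.1074/10 → 15 → P; chars FP.
Square: 2.9597/2 → 1, 7.1074/1 → 7; chars 17.
Subsquare: 0.9597/0.0833333 → 11 → l, 0.1074/0.0416667 → 2 → c; chars lc.

FP17lc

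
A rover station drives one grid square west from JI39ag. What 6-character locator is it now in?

JI29xg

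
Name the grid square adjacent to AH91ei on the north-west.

AH91dj

Longitude subsquare e = 4; −1 → 3 = d.
Latitude subsquare i = 8; +1 → 9 = j.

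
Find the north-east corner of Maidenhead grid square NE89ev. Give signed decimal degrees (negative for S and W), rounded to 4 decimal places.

-40.0833, 96.4167

Field N=13, E=4: +13·20° lon, +4·10° lat → SW at lon 80°, lat -50°.
Square 8, 9: +8·2° lon, +9·1° lat → SW at lon 96°, lat -41°.
Subsquare e=4, v=21: +4·0.0833333° lon, +21·0.0416667° lat → SW at lon 96.3333°, lat -40.125°.
Cell spans 0.0833333° lon × 0.0416667° lat. NE corner is SW corner plus one full cell.
latitude -40.0833, longitude 96.4167.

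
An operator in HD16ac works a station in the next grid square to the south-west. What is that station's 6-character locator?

Longitude subsquare a = 0; −1 → -1, wraps to 23 = x, carry into square.
Longitude square 1; −1 → 0.
Latitude subsquare c = 2; −1 → 1 = b.

HD06xb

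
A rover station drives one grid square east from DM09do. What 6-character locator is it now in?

DM09eo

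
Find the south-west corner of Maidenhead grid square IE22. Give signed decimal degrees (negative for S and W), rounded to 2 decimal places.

-48.00, -16.00

Field I=8, E=4: +8·20° lon, +4·10° lat → SW at lon -20°, lat -50°.
Square 2, 2: +2·2° lon, +2·1° lat → SW at lon -16°, lat -48°.
latitude -48.00, longitude -16.00.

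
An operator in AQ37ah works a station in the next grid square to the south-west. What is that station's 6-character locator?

AQ27xg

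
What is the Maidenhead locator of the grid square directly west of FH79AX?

Longitude subsquare a = 0; −1 → -1, wraps to 23 = x, carry into square.
Longitude square 7; −1 → 6.
The latitude characters are unchanged.

FH69xx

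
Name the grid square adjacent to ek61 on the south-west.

EK50

Longitude square 6; −1 → 5.
Latitude square 1; −1 → 0.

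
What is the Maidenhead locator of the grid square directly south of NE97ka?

NE96kx

Latitude subsquare a = 0; −1 → -1, wraps to 23 = x, carry into square.
Latitude square 7; −1 → 6.
The longitude characters are unchanged.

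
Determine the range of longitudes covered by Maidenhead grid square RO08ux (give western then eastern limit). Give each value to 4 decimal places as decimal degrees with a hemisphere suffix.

161.6667° E, 161.7500° E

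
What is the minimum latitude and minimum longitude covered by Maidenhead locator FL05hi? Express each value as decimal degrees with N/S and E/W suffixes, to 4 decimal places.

25.3333° N, 79.4167° W

Field F=5, L=11: +5·20° lon, +11·10° lat → SW at lon -80°, lat 20°.
Square 0, 5: +0·2° lon, +5·1° lat → SW at lon -80°, lat 25°.
Subsquare h=7, i=8: +7·0.0833333° lon, +8·0.0416667° lat → SW at lon -79.4167°, lat 25.3333°.
latitude 25.3333° N, longitude 79.4167° W.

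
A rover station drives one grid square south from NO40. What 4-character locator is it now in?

Latitude square 0; −1 → -1, wraps to 9, carry into field.
Latitude field O = 14; −1 → 13 = N.
The longitude characters are unchanged.

NN49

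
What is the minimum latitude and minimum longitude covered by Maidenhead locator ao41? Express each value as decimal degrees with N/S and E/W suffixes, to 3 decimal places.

51.000° N, 172.000° W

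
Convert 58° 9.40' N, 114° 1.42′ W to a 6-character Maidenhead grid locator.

DO28xd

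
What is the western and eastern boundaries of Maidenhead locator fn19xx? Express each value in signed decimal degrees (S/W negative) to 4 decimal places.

Field F=5, N=13: +5·20° lon, +13·10° lat → SW at lon -80°, lat 40°.
Square 1, 9: +1·2° lon, +9·1° lat → SW at lon -78°, lat 49°.
Subsquare x=23, x=23: +23·0.0833333° lon, +23·0.0416667° lat → SW at lon -76.0833°, lat 49.9583°.
Cell spans 0.0833333° lon × 0.0416667° lat.
west -76.0833, east -76.0000.

-76.0833, -76.0000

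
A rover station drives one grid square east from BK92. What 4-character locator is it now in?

CK02

Longitude square 9; +1 → 10, wraps to 0, carry into field.
Longitude field B = 1; +1 → 2 = C.
The latitude characters are unchanged.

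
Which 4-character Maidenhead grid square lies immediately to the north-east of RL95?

AL06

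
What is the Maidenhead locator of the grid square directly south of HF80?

HE89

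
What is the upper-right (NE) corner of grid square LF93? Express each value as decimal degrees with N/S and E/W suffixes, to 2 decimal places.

Field L=11, F=5: +11·20° lon, +5·10° lat → SW at lon 40°, lat -40°.
Square 9, 3: +9·2° lon, +3·1° lat → SW at lon 58°, lat -37°.
Cell spans 2° lon × 1° lat. NE corner is SW corner plus one full cell.
latitude 36.00° S, longitude 60.00° E.

36.00° S, 60.00° E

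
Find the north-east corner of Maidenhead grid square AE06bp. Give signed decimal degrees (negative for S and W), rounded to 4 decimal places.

-43.3333, -179.8333

Field A=0, E=4: +0·20° lon, +4·10° lat → SW at lon -180°, lat -50°.
Square 0, 6: +0·2° lon, +6·1° lat → SW at lon -180°, lat -44°.
Subsquare b=1, p=15: +1·0.0833333° lon, +15·0.0416667° lat → SW at lon -179.917°, lat -43.375°.
Cell spans 0.0833333° lon × 0.0416667° lat. NE corner is SW corner plus one full cell.
latitude -43.3333, longitude -179.8333.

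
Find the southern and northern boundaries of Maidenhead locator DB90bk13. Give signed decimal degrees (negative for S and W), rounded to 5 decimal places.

Field D=3, B=1: +3·20° lon, +1·10° lat → SW at lon -120°, lat -80°.
Square 9, 0: +9·2° lon, +0·1° lat → SW at lon -102°, lat -80°.
Subsquare b=1, k=10: +1·0.0833333° lon, +10·0.0416667° lat → SW at lon -101.917°, lat -79.5833°.
Extended square 1, 3: +1·0.00833333° lon, +3·0.00416667° lat → SW at lon -101.908°, lat -79.5708°.
Cell spans 0.00833333° lon × 0.00416667° lat.
south -79.57083, north -79.56667.

-79.57083, -79.56667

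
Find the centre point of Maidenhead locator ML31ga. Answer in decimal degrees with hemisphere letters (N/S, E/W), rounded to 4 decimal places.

21.0208° N, 66.5417° E

Field M=12, L=11: +12·20° lon, +11·10° lat → SW at lon 60°, lat 20°.
Square 3, 1: +3·2° lon, +1·1° lat → SW at lon 66°, lat 21°.
Subsquare g=6, a=0: +6·0.0833333° lon, +0·0.0416667° lat → SW at lon 66.5°, lat 21°.
Cell spans 0.0833333° lon × 0.0416667° lat. Centre is SW corner plus half of each.
latitude 21.0208° N, longitude 66.5417° E.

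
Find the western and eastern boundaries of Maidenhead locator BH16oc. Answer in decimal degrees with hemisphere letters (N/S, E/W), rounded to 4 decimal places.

Field B=1, H=7: +1·20° lon, +7·10° lat → SW at lon -160°, lat -20°.
Square 1, 6: +1·2° lon, +6·1° lat → SW at lon -158°, lat -14°.
Subsquare o=14, c=2: +14·0.0833333° lon, +2·0.0416667° lat → SW at lon -156.833°, lat -13.9167°.
Cell spans 0.0833333° lon × 0.0416667° lat.
west 156.8333° W, east 156.7500° W.

156.8333° W, 156.7500° W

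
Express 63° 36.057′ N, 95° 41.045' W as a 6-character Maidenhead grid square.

EP23do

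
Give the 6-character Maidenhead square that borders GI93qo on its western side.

GI93po

Longitude subsquare q = 16; −1 → 15 = p.
The latitude characters are unchanged.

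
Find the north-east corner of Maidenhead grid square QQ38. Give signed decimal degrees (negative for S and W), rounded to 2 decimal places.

79.00, 148.00

Field Q=16, Q=16: +16·20° lon, +16·10° lat → SW at lon 140°, lat 70°.
Square 3, 8: +3·2° lon, +8·1° lat → SW at lon 146°, lat 78°.
Cell spans 2° lon × 1° lat. NE corner is SW corner plus one full cell.
latitude 79.00, longitude 148.00.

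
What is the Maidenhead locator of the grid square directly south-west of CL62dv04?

CL62cv93

Longitude extended square 0; −1 → -1, wraps to 9, carry into subsquare.
Longitude subsquare d = 3; −1 → 2 = c.
Latitude extended square 4; −1 → 3.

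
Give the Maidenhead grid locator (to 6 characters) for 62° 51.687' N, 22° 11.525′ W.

HP82vu

Offset from 180°W / 90°S: lon 157.8079°, lat 152.8614°.
Field: lon ⌊157.8079/20⌋ = 7 → H; lat ⌊152.8614/10⌋ = 15 → P.
Square: lon ⌊17.8079/2⌋ = 8; lat ⌊2.8614/1⌋ = 2.
Subsquare: lon ⌊1.8079/0.0833333⌋ = 21 → v; lat ⌊0.8614/0.0416667⌋ = 20 → u.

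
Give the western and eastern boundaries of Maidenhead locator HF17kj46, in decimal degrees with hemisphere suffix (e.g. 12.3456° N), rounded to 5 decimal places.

37.13333° W, 37.12500° W

Field H=7, F=5: +7·20° lon, +5·10° lat → SW at lon -40°, lat -40°.
Square 1, 7: +1·2° lon, +7·1° lat → SW at lon -38°, lat -33°.
Subsquare k=10, j=9: +10·0.0833333° lon, +9·0.0416667° lat → SW at lon -37.1667°, lat -32.625°.
Extended square 4, 6: +4·0.00833333° lon, +6·0.00416667° lat → SW at lon -37.1333°, lat -32.6°.
Cell spans 0.00833333° lon × 0.00416667° lat.
west 37.13333° W, east 37.12500° W.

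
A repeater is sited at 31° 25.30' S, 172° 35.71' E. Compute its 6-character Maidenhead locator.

Add 180° to longitude and 90° to latitude: 352.5952, 58.5783.
Field: lon ⌊352.5952/20⌋ = 17 → R; lat ⌊58.5783/10⌋ = 5 → F.
Square: lon ⌊12.5952/2⌋ = 6; lat ⌊8.5783/1⌋ = 8.
Subsquare: lon ⌊0.5952/0.0833333⌋ = 7 → h; lat ⌊0.5783/0.0416667⌋ = 13 → n.

RF68hn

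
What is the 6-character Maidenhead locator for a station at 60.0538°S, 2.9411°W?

Offset from 180°W / 90°S: lon 177.0589°, lat 29.9462°.
Field (20°×10°, letters A–R): lon ⌊177.0589/20⌋ = 8 → I; lat ⌊29.9462/10⌋ = 2 → C.
Square (2°×1°, digits 0–9): lon ⌊17.0589/2⌋ = 8; lat ⌊9.9462/1⌋ = 9.
Subsquare (5′×2.5′, letters a–x): lon ⌊1.0589/0.0833333⌋ = 12 → m; lat ⌊0.9462/0.0416667⌋ = 22 → w.

IC89mw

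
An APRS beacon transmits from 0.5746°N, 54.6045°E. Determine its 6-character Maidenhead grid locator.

LJ70hn

Offset from 180°W / 90°S: lon 234.6045°, lat 90.5746°.
Field (20°×10°, letters A–R): 234.6045/20 → 11 → L, 90.5746/10 → 9 → J; chars LJ.
Square (2°×1°, digits 0–9): 14.6045/2 → 7, 0.5746/1 → 0; chars 70.
Subsquare (5′×2.5′, letters a–x): 0.6045/0.0833333 → 7 → h, 0.5746/0.0416667 → 13 → n; chars hn.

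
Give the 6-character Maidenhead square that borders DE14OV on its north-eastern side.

DE14pw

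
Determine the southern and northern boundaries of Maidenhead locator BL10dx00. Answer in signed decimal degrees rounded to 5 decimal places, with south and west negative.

20.95833, 20.96250

Field B=1, L=11: +1·20° lon, +11·10° lat → SW at lon -160°, lat 20°.
Square 1, 0: +1·2° lon, +0·1° lat → SW at lon -158°, lat 20°.
Subsquare d=3, x=23: +3·0.0833333° lon, +23·0.0416667° lat → SW at lon -157.75°, lat 20.9583°.
Extended square 0, 0: +0·0.00833333° lon, +0·0.00416667° lat → SW at lon -157.75°, lat 20.9583°.
Cell spans 0.00833333° lon × 0.00416667° lat.
south 20.95833, north 20.96250.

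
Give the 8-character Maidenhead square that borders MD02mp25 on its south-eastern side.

MD02mp34

Longitude extended square 2; +1 → 3.
Latitude extended square 5; −1 → 4.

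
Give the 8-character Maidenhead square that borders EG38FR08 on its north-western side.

EG38er99

Longitude extended square 0; −1 → -1, wraps to 9, carry into subsquare.
Longitude subsquare f = 5; −1 → 4 = e.
Latitude extended square 8; +1 → 9.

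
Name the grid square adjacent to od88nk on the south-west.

Longitude subsquare n = 13; −1 → 12 = m.
Latitude subsquare k = 10; −1 → 9 = j.

OD88mj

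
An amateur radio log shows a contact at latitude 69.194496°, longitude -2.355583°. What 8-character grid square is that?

IP89te76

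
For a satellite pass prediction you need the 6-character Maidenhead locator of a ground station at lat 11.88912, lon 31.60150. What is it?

KK51tv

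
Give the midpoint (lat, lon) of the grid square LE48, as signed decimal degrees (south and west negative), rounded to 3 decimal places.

Field L=11, E=4: +11·20° lon, +4·10° lat → SW at lon 40°, lat -50°.
Square 4, 8: +4·2° lon, +8·1° lat → SW at lon 48°, lat -42°.
Cell spans 2° lon × 1° lat. Centre is SW corner plus half of each.
latitude -41.500, longitude 49.000.

-41.500, 49.000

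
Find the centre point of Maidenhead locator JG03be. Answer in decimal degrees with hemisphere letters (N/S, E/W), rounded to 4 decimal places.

26.8125° S, 0.1250° E

Field J=9, G=6: +9·20° lon, +6·10° lat → SW at lon 0°, lat -30°.
Square 0, 3: +0·2° lon, +3·1° lat → SW at lon 0°, lat -27°.
Subsquare b=1, e=4: +1·0.0833333° lon, +4·0.0416667° lat → SW at lon 0.0833333°, lat -26.8333°.
Cell spans 0.0833333° lon × 0.0416667° lat. Centre is SW corner plus half of each.
latitude 26.8125° S, longitude 0.1250° E.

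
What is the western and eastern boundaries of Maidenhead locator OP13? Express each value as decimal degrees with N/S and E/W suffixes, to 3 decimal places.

Field O=14, P=15: +14·20° lon, +15·10° lat → SW at lon 100°, lat 60°.
Square 1, 3: +1·2° lon, +3·1° lat → SW at lon 102°, lat 63°.
Cell spans 2° lon × 1° lat.
west 102.000° E, east 104.000° E.

102.000° E, 104.000° E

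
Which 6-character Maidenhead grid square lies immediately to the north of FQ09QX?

FR00qa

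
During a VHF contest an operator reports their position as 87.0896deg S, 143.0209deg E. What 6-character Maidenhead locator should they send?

QA12mv

Add 180° to longitude and 90° to latitude: 323.0209, 2.9104.
Field (20°×10°, letters A–R): lon ⌊323.0209/20⌋ = 16 → Q; lat ⌊2.9104/10⌋ = 0 → A.
Square (2°×1°, digits 0–9): lon ⌊3.0209/2⌋ = 1; lat ⌊2.9104/1⌋ = 2.
Subsquare (5′×2.5′, letters a–x): lon ⌊1.0209/0.0833333⌋ = 12 → m; lat ⌊0.9104/0.0416667⌋ = 21 → v.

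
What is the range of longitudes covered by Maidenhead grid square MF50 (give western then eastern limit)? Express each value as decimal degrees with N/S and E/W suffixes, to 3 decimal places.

Field M=12, F=5: +12·20° lon, +5·10° lat → SW at lon 60°, lat -40°.
Square 5, 0: +5·2° lon, +0·1° lat → SW at lon 70°, lat -40°.
Cell spans 2° lon × 1° lat.
west 70.000° E, east 72.000° E.

70.000° E, 72.000° E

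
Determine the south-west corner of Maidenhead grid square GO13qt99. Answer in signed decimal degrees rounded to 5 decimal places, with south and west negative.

Field G=6, O=14: +6·20° lon, +14·10° lat → SW at lon -60°, lat 50°.
Square 1, 3: +1·2° lon, +3·1° lat → SW at lon -58°, lat 53°.
Subsquare q=16, t=19: +16·0.0833333° lon, +19·0.0416667° lat → SW at lon -56.6667°, lat 53.7917°.
Extended square 9, 9: +9·0.00833333° lon, +9·0.00416667° lat → SW at lon -56.5917°, lat 53.8292°.
latitude 53.82917, longitude -56.59167.

53.82917, -56.59167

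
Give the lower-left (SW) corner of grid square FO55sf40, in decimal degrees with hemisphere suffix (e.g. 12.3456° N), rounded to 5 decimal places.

55.20833° N, 68.46667° W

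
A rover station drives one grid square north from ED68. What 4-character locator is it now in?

Latitude square 8; +1 → 9.
The longitude characters are unchanged.

ED69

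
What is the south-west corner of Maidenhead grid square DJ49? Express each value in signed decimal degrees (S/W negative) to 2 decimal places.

9.00, -112.00

Field D=3, J=9: +3·20° lon, +9·10° lat → SW at lon -120°, lat 0°.
Square 4, 9: +4·2° lon, +9·1° lat → SW at lon -112°, lat 9°.
latitude 9.00, longitude -112.00.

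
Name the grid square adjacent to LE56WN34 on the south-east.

Longitude extended square 3; +1 → 4.
Latitude extended square 4; −1 → 3.

LE56wn43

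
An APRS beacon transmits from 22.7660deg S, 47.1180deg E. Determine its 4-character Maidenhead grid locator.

Shift to the Maidenhead origin (180°W, 90°S): lon 227.12, lat 67.23.
Field (20°×10°, letters A–R): lon ⌊227.12/20⌋ = 11 → L; lat ⌊67.23/10⌋ = 6 → G.
Square (2°×1°, digits 0–9): lon ⌊7.12/2⌋ = 3; lat ⌊7.23/1⌋ = 7.

LG37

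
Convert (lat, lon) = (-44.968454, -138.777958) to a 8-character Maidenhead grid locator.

CE05oa67

Shift to the Maidenhead origin (180°W, 90°S): lon 41.22204, lat 45.03155.
Field: 41.22204/20 → 2 → C, 45.03155/10 → 4 → E; chars CE.
Square: 1.22204/2 → 0, 5.03155/1 → 5; chars 05.
Subsquare: 1.22204/0.0833333 → 14 → o, 0.03155/0.0416667 → 0 → a; chars oa.
Extended square: 0.05538/0.00833333 → 6, 0.03155/0.00416667 → 7; chars 67.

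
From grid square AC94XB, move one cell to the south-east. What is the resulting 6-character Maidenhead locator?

BC04aa

Longitude subsquare x = 23; +1 → 24, wraps to 0 = a, carry into square.
Longitude square 9; +1 → 10, wraps to 0, carry into field.
Longitude field A = 0; +1 → 1 = B.
Latitude subsquare b = 1; −1 → 0 = a.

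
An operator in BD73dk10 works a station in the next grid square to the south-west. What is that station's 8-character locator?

BD73dj09

Longitude extended square 1; −1 → 0.
Latitude extended square 0; −1 → -1, wraps to 9, carry into subsquare.
Latitude subsquare k = 10; −1 → 9 = j.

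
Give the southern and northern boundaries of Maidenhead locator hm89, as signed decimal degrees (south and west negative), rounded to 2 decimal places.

Field H=7, M=12: +7·20° lon, +12·10° lat → SW at lon -40°, lat 30°.
Square 8, 9: +8·2° lon, +9·1° lat → SW at lon -24°, lat 39°.
Cell spans 2° lon × 1° lat.
south 39.00, north 40.00.

39.00, 40.00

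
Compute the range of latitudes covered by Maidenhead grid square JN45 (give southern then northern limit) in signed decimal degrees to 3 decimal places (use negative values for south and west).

Field J=9, N=13: +9·20° lon, +13·10° lat → SW at lon 0°, lat 40°.
Square 4, 5: +4·2° lon, +5·1° lat → SW at lon 8°, lat 45°.
Cell spans 2° lon × 1° lat.
south 45.000, north 46.000.

45.000, 46.000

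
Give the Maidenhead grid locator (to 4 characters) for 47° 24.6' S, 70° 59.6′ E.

ME52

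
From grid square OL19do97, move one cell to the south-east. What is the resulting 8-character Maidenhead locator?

OL19eo06

Longitude extended square 9; +1 → 10, wraps to 0, carry into subsquare.
Longitude subsquare d = 3; +1 → 4 = e.
Latitude extended square 7; −1 → 6.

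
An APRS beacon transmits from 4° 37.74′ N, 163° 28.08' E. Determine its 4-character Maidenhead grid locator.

RJ14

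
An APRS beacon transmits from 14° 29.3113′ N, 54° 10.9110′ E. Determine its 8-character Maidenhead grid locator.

LK74cl17

Shift to the Maidenhead origin (180°W, 90°S): lon 234.18185, lat 104.48852.
Field: 234.18185/20 → 11 → L, 104.48852/10 → 10 → K; chars LK.
Square: 14.18185/2 → 7, 4.48852/1 → 4; chars 74.
Subsquare: 0.18185/0.0833333 → 2 → c, 0.48852/0.0416667 → 11 → l; chars cl.
Extended square: 0.01518/0.00833333 → 1, 0.03019/0.00416667 → 7; chars 17.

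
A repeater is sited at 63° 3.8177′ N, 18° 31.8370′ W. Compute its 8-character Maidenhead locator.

IP03rb65

Offset from 180°W / 90°S: lon 161.46938°, lat 153.06363°.
Field: 161.46938/20 → 8 → I, 153.06363/10 → 15 → P; chars IP.
Square: 1.46938/2 → 0, 3.06363/1 → 3; chars 03.
Subsquare: 1.46938/0.0833333 → 17 → r, 0.06363/0.0416667 → 1 → b; chars rb.
Extended square: 0.05272/0.00833333 → 6, 0.02196/0.00416667 → 5; chars 65.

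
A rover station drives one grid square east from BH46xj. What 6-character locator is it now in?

BH56aj

Longitude subsquare x = 23; +1 → 24, wraps to 0 = a, carry into square.
Longitude square 4; +1 → 5.
The latitude characters are unchanged.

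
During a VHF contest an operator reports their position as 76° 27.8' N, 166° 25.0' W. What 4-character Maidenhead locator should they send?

Add 180° to longitude and 90° to latitude: 13.58, 166.46.
Field: lon ⌊13.58/20⌋ = 0 → A; lat ⌊166.46/10⌋ = 16 → Q.
Square: lon ⌊13.58/2⌋ = 6; lat ⌊6.46/1⌋ = 6.

AQ66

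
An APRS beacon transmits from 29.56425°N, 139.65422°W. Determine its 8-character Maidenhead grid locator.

CL09en15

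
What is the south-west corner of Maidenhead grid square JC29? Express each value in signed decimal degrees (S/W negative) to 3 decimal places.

Field J=9, C=2: +9·20° lon, +2·10° lat → SW at lon 0°, lat -70°.
Square 2, 9: +2·2° lon, +9·1° lat → SW at lon 4°, lat -61°.
latitude -61.000, longitude 4.000.

-61.000, 4.000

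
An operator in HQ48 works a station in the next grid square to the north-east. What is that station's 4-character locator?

HQ59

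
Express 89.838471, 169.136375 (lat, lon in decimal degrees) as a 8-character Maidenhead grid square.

RR49nu61

Add 180° to longitude and 90° to latitude: 349.13637, 179.83847.
Field: lon ⌊349.13637/20⌋ = 17 → R; lat ⌊179.83847/10⌋ = 17 → R.
Square: lon ⌊9.13637/2⌋ = 4; lat ⌊9.83847/1⌋ = 9.
Subsquare: lon ⌊1.13637/0.0833333⌋ = 13 → n; lat ⌊0.83847/0.0416667⌋ = 20 → u.
Extended square: lon ⌊0.05304/0.00833333⌋ = 6; lat ⌊0.00514/0.00416667⌋ = 1.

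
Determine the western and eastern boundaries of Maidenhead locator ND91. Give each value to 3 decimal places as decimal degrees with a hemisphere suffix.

98.000° E, 100.000° E

Field N=13, D=3: +13·20° lon, +3·10° lat → SW at lon 80°, lat -60°.
Square 9, 1: +9·2° lon, +1·1° lat → SW at lon 98°, lat -59°.
Cell spans 2° lon × 1° lat.
west 98.000° E, east 100.000° E.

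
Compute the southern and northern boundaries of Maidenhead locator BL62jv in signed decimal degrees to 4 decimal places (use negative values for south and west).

Field B=1, L=11: +1·20° lon, +11·10° lat → SW at lon -160°, lat 20°.
Square 6, 2: +6·2° lon, +2·1° lat → SW at lon -148°, lat 22°.
Subsquare j=9, v=21: +9·0.0833333° lon, +21·0.0416667° lat → SW at lon -147.25°, lat 22.875°.
Cell spans 0.0833333° lon × 0.0416667° lat.
south 22.8750, north 22.9167.

22.8750, 22.9167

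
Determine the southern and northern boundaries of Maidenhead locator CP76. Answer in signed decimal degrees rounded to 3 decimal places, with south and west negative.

Field C=2, P=15: +2·20° lon, +15·10° lat → SW at lon -140°, lat 60°.
Square 7, 6: +7·2° lon, +6·1° lat → SW at lon -126°, lat 66°.
Cell spans 2° lon × 1° lat.
south 66.000, north 67.000.

66.000, 67.000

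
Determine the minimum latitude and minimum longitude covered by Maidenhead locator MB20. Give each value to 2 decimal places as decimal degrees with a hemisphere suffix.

Field M=12, B=1: +12·20° lon, +1·10° lat → SW at lon 60°, lat -80°.
Square 2, 0: +2·2° lon, +0·1° lat → SW at lon 64°, lat -80°.
latitude 80.00° S, longitude 64.00° E.

80.00° S, 64.00° E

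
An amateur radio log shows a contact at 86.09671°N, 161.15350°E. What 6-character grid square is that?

RR06nc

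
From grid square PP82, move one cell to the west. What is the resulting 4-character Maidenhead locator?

PP72

Longitude square 8; −1 → 7.
The latitude characters are unchanged.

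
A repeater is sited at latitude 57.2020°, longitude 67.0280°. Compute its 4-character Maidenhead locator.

MO37

Shift to the Maidenhead origin (180°W, 90°S): lon 247.03, lat 147.20.
Field (20°×10°, letters A–R): 247.03/20 → 12 → M, 147.20/10 → 14 → O; chars MO.
Square (2°×1°, digits 0–9): 7.03/2 → 3, 7.20/1 → 7; chars 37.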